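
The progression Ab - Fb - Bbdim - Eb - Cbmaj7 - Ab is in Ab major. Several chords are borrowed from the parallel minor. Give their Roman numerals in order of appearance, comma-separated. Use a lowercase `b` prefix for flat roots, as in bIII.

bVI, ii°, bIIImaj7

The diatonic triads in Ab major are Ab, Bbm, Cm, Db, Eb, Fm, Gdim. Ab and Eb are both diatonic. Fb (Fb–Ab–Cb) doesn't fit — on degree 6 Ab major would have Fm (vi). Fb is the degree-6 chord of Ab minor, so it is the borrowed bVI. But Bbdim (Bb–Db–Fb) is foreign: the diatonic ii on degree 2 is Bbm, whereas Bbdim comes from Ab minor. It is labeled ii°. Cbmaj7 (Cb–Eb–Gb–Bb) doesn't fit — on degree 3 Ab major would have Cm (iii). Cbmaj7 is the degree-3 chord of Ab minor, so it is the borrowed bIIImaj7.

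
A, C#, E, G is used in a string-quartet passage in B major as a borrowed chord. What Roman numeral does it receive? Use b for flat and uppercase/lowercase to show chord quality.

bVII7

The root A is the lowered 7th scale degree — diatonically B major has A# there. The diatonic chord on degree 7 would be A#dim (vii°), but A–C#–E–G is the dominant-seventh chord from B minor. As a borrowed chord it is labeled bVII7.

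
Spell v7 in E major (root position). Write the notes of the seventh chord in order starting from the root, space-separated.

v7 is built on scale degree 5, which is B in both E major and its parallel. Building the minor-seventh chord from the parallel minor on B: B–D–F#–A.

B D F# A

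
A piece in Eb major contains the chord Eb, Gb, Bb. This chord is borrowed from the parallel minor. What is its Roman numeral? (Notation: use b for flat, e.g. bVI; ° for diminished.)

Eb is scale degree 1 in Eb major. The diatonic chord on degree 1 would be Eb (I), but Eb–Gb–Bb is the minor chord from Eb minor. As a borrowed chord it is labeled i.

i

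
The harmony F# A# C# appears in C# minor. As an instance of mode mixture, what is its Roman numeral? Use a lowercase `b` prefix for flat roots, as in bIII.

The root F# is the diatonic 4th degree of C# minor; the borrowing shows in the chord quality. Diatonically C# minor has F#m (iv) on that degree; F#–A#–C# is instead the major chord native to C# major, so it takes the label IV.

IV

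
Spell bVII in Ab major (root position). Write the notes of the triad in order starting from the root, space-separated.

Gb Bb Db

bVII is built on the lowered scale degree 7. In Ab major degree 7 is G; lowered it becomes Gb. Building the major chord from the parallel minor on Gb: Gb–Bb–Db.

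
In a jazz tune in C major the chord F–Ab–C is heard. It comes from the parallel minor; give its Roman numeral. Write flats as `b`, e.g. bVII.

iv

The root F is the diatonic 4th degree of C major; the borrowing shows in the chord quality. F–Ab–C is a minor chord — the form found in C minor, not the diatonic IV (F). Borrowed into C major it is written iv.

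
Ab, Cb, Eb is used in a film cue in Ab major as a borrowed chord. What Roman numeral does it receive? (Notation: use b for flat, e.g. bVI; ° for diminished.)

i

Ab is scale degree 1 in Ab major. Ab–Cb–Eb is a minor chord — the form found in Ab minor, not the diatonic I (Ab). Borrowed into Ab major it is written i.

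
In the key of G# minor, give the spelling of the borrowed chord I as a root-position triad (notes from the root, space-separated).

G# B# D#

I is built on scale degree 1, which is G# in both G# minor and its parallel. Building the major chord from the parallel major on G#: G#–B#–D#.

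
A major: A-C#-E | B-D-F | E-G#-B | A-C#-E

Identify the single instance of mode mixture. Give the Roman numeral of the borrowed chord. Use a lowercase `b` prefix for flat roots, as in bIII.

ii°

In A major the diatonic chords are A, Bm, C#m, D, E, F#m, G#dim. A–C#–E = A and E–G#–B = E are both diatonic. B–D–F is not: scale degree 2 in A major carries Bm (ii). In A minor the chord on that degree is Bdim, so here it functions as ii°, borrowed from the parallel minor.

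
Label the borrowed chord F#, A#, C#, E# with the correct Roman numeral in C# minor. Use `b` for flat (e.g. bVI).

IVmaj7

The root F# is the diatonic 4th degree of C# minor; the borrowing shows in the chord quality. The diatonic chord on degree 4 would be F#m (iv), but F#–A#–C#–E# is the major-seventh chord from C# major. As a borrowed chord it is labeled IVmaj7.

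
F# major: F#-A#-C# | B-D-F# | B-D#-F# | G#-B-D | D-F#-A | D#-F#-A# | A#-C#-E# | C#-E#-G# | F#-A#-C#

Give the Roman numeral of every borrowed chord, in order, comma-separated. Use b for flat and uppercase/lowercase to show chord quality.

In F# major the diatonic chords are F#, G#m, A#m, B, C#, D#m, E#dim. F#–A#–C# = F#, B–D#–F# = B, D#–F#–A# = D#m, A#–C#–E# = A#m and C#–E#–G# = C# all belong to that set. B–D–F# is not: scale degree 4 in F# major carries B (IV). In F# minor the chord on that degree is Bm, so here it functions as iv, borrowed from the parallel minor. G#–B–D is not: scale degree 2 in F# major carries G#m (ii). In F# minor the chord on that degree is G#dim, so here it functions as ii°, borrowed from the parallel minor. D–F#–A is not: scale degree 6 in F# major carries D#m (vi). In F# minor the chord on that degree is D, so here it functions as bVI, borrowed from the parallel minor.

iv, ii°, bVI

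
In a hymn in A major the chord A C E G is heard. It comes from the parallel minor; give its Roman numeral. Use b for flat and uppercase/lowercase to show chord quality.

A is scale degree 1 in A major. A–C–E–G is a minor-seventh chord — the form found in A minor, not the diatonic I (A). Borrowed into A major it is written i7.

i7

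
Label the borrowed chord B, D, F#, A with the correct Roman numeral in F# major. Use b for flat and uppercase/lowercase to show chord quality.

iv7

The root B is the diatonic 4th degree of F# major; the borrowing shows in the chord quality. The diatonic chord on degree 4 would be B (IV), but B–D–F#–A is the minor-seventh chord from F# minor. As a borrowed chord it is labeled iv7.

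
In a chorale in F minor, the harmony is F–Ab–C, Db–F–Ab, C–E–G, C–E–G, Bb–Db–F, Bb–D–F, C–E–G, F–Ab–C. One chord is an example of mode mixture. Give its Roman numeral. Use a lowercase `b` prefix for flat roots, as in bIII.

The diatonic triads in F minor (with V from harmonic minor) are Fm, Gdim, Ab, Bbm, C, Db, Eb. F–Ab–C = Fm, Db–F–Ab = Db, C–E–G = C and Bb–Db–F = Bbm all belong to that set. But Bb–D–F is foreign: the diatonic iv on degree 4 is Bbm, whereas Bb comes from F major. It is labeled IV.

IV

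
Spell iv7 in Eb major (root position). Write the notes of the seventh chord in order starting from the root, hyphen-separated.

Ab-Cb-Eb-Gb

iv7 is built on scale degree 4, which is Ab in both Eb major and its parallel. Stacking thirds in Eb minor on Ab gives Ab–Cb–Eb–Gb.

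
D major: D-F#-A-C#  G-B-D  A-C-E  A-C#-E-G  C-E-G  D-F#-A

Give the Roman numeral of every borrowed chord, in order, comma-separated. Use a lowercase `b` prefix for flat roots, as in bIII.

v, bVII

The diatonic triads in D major are D, Em, F#m, G, A, Bm, C#dim. D–F#–A–C# = Dmaj7, G–B–D = G, A–C#–E–G = A7 and D–F#–A = D all belong to that set. But A–C–E is foreign: the diatonic V on degree 5 is A, whereas Am comes from D minor. It is labeled v. C–E–G doesn't fit — on degree 7 D major would have C#dim (vii°). C is the degree-7 chord of D minor, so it is the borrowed bVII.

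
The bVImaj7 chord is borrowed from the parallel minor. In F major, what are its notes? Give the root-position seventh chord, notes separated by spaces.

Scale degree 6 in F major is D. bVImaj7 uses the lowered form, Db, taken from F minor. Building the major-seventh chord from the parallel minor on Db: Db–F–Ab–C.

Db F Ab C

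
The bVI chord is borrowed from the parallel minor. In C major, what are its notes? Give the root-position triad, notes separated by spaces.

The root of bVI is the lowered 6th degree: A becomes Ab. Stacking thirds in C minor on Ab gives Ab–C–Eb.

Ab C Eb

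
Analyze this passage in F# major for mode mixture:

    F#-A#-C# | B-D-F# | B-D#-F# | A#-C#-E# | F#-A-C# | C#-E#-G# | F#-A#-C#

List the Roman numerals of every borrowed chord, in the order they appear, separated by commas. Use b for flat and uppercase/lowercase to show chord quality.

In F# major the diatonic chords are F#, G#m, A#m, B, C#, D#m, E#dim. F#–A#–C# = F#, B–D#–F# = B, A#–C#–E# = A#m and C#–E#–G# = C# are all diatonic. But B–D–F# is foreign: the diatonic IV on degree 4 is B, whereas Bm comes from F# minor. It is labeled iv. F#–A–C# doesn't fit — on degree 1 F# major would have F# (I). F#m is the degree-1 chord of F# minor, so it is the borrowed i.

iv, i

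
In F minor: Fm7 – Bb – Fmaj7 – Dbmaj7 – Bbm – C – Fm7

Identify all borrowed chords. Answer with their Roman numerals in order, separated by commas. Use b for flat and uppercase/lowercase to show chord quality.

F minor has the diatonic set Fm, Gdim, Ab, Bbm, C, Db, Eb (with V from harmonic minor). Fm7, Dbmaj7, Bbm and C are all diatonic. But Bb (Bb–D–F) is foreign: the diatonic iv on degree 4 is Bbm, whereas Bb comes from F major. It is labeled IV. But Fmaj7 (F–A–C–E) is foreign: the diatonic i on degree 1 is Fm, whereas Fmaj7 comes from F major. It is labeled Imaj7.

IV, Imaj7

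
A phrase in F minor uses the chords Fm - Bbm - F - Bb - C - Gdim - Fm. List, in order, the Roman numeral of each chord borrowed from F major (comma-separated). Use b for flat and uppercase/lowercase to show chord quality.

I, IV

F minor has the diatonic set Fm, Gdim, Ab, Bbm, C, Db, Eb (with V from harmonic minor). Of the given chords, Fm, Bbm, C and Gdim are diatonic. F (F–A–C) doesn't fit — on degree 1 F minor would have Fm (i). F is the degree-1 chord of F major, so it is the borrowed I. Bb (Bb–D–F) doesn't fit — on degree 4 F minor would have Bbm (iv). Bb is the degree-4 chord of F major, so it is the borrowed IV.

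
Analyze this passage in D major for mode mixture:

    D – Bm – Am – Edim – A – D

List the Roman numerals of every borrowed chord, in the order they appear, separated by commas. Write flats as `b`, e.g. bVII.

The diatonic triads in D major are D, Em, F#m, G, A, Bm, C#dim. Of the given chords, D, Bm and A are diatonic. But Am (A–C–E) is foreign: the diatonic V on degree 5 is A, whereas Am comes from D minor. It is labeled v. Edim (E–G–Bb) doesn't fit — on degree 2 D major would have Em (ii). Edim is the degree-2 chord of D minor, so it is the borrowed ii°.

v, ii°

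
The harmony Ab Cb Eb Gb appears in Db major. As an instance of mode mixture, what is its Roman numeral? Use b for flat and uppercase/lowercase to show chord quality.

v7

Ab is scale degree 5 in Db major. Diatonically Db major has Ab (V) on that degree; Ab–Cb–Eb–Gb is instead the minor-seventh chord native to Db minor, so it takes the label v7.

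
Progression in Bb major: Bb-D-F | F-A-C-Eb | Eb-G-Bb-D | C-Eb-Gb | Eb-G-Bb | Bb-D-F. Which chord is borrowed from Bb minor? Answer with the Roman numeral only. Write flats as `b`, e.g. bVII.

ii°

The diatonic triads in Bb major are Bb, Cm, Dm, Eb, F, Gm, Adim. Of the given chords, Bb–D–F = Bb, F–A–C–Eb = F7, Eb–G–Bb–D = Ebmaj7 and Eb–G–Bb = Eb are diatonic. C–Eb–Gb is not: scale degree 2 in Bb major carries Cm (ii). In Bb minor the chord on that degree is Cdim, so here it functions as ii°, borrowed from the parallel minor.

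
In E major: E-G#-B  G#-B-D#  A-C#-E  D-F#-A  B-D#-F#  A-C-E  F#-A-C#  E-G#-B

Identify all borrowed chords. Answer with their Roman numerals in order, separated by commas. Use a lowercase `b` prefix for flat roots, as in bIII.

The diatonic triads in E major are E, F#m, G#m, A, B, C#m, D#dim. E–G#–B = E, G#–B–D# = G#m, A–C#–E = A, B–D#–F# = B and F#–A–C# = F#m all belong to that set. But D–F#–A is foreign: the diatonic vii° on degree 7 is D#dim, whereas D comes from E minor. It is labeled bVII. A–C–E doesn't fit — on degree 4 E major would have A (IV). Am is the degree-4 chord of E minor, so it is the borrowed iv.

bVII, iv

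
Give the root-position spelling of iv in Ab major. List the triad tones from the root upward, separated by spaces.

The root, Db, is scale degree 4 — the same note in Ab major and Ab minor; only the chord quality changes. In Ab minor the chord on Db is Db–Fb–Ab.

Db Fb Ab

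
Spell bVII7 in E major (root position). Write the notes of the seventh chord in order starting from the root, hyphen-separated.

D-F#-A-C

bVII7 is built on the lowered scale degree 7. In E major degree 7 is D#; lowered it becomes D. Building the dominant-seventh chord from the parallel minor on D: D–F#–A–C.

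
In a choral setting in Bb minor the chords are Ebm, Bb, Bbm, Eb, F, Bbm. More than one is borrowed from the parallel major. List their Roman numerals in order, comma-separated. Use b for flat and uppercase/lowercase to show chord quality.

I, IV

The diatonic triads in Bb minor (with V from harmonic minor) are Bbm, Cdim, Db, Ebm, F, Gb, Ab. Of the given chords, Ebm, Bbm and F are diatonic. Bb (Bb–D–F) is not: scale degree 1 in Bb minor carries Bbm (i). In Bb major the chord on that degree is Bb, so here it functions as I, borrowed from the parallel major. But Eb (Eb–G–Bb) is foreign: the diatonic iv on degree 4 is Ebm, whereas Eb comes from Bb major. It is labeled IV.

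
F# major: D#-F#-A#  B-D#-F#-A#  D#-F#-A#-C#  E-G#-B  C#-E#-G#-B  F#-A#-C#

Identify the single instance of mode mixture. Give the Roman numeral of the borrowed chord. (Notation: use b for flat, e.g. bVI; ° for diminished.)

The diatonic triads in F# major are F#, G#m, A#m, B, C#, D#m, E#dim. D#–F#–A# = D#m, B–D#–F#–A# = Bmaj7, D#–F#–A#–C# = D#m7, C#–E#–G#–B = C#7 and F#–A#–C# = F# are all diatonic. But E–G#–B is foreign: the diatonic vii° on degree 7 is E#dim, whereas E comes from F# minor. It is labeled bVII.

bVII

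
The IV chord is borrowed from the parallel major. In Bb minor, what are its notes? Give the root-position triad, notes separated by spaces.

The root, Eb, is scale degree 4 — the same note in Bb minor and Bb major; only the chord quality changes. Building the major chord from the parallel major on Eb: Eb–G–Bb.

Eb G Bb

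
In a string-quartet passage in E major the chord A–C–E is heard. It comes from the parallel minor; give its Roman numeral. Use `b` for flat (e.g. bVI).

iv

The root A is the diatonic 4th degree of E major; the borrowing shows in the chord quality. The diatonic chord on degree 4 would be A (IV), but A–C–E is the minor chord from E minor. As a borrowed chord it is labeled iv.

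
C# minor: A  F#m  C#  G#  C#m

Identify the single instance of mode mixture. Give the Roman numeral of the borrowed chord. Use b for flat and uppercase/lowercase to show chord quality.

I

C# minor has the diatonic set C#m, D#dim, E, F#m, G#, A, B (with V from harmonic minor). Of the given chords, A, F#m, G# and C#m are diatonic. C# (C#–E#–G#) is not: scale degree 1 in C# minor carries C#m (i). In C# major the chord on that degree is C#, so here it functions as I, borrowed from the parallel major.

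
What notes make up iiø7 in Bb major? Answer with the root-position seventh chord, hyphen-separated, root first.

C-Eb-Gb-Bb

The root, C, is scale degree 2 — the same note in Bb major and Bb minor; only the chord quality changes. Stacking thirds in Bb minor on C gives C–Eb–Gb–Bb.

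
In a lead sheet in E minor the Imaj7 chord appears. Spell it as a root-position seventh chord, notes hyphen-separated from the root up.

E-G#-B-D#

Imaj7 is built on scale degree 1, which is E in both E minor and its parallel. Stacking thirds in E major on E gives E–G#–B–D#.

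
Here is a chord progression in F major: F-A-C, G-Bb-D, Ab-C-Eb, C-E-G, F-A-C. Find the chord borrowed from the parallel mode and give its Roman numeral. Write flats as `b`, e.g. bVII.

The diatonic triads in F major are F, Gm, Am, Bb, C, Dm, Edim. F–A–C = F, G–Bb–D = Gm and C–E–G = C all belong to that set. Ab–C–Eb is not: scale degree 3 in F major carries Am (iii). In F minor the chord on that degree is Ab, so here it functions as bIII, borrowed from the parallel minor.

bIII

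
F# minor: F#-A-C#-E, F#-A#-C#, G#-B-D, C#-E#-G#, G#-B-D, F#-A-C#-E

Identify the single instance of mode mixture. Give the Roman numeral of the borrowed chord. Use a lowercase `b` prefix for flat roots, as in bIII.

I

The diatonic triads in F# minor (with V from harmonic minor) are F#m, G#dim, A, Bm, C#, D, E. F#–A–C#–E = F#m7, G#–B–D = G#dim and C#–E#–G# = C# all belong to that set. F#–A#–C# is not: scale degree 1 in F# minor carries F#m (i). In F# major the chord on that degree is F#, so here it functions as I, borrowed from the parallel major.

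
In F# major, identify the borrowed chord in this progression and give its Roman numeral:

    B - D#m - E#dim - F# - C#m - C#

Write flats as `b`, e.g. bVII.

In F# major the diatonic chords are F#, G#m, A#m, B, C#, D#m, E#dim. B, D#m, E#dim, F# and C# are all diatonic. C#m (C#–E–G#) is not: scale degree 5 in F# major carries C# (V). In F# minor the chord on that degree is C#m, so here it functions as v, borrowed from the parallel minor.

v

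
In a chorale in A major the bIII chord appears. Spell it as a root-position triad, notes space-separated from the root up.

bIII is built on the lowered scale degree 3. In A major degree 3 is C#; lowered it becomes C. Stacking thirds in A minor on C gives C–E–G.

C E G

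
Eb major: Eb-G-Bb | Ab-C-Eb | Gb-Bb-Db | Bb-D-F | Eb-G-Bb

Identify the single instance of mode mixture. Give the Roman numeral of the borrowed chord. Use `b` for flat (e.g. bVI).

The diatonic triads in Eb major are Eb, Fm, Gm, Ab, Bb, Cm, Ddim. Eb–G–Bb = Eb, Ab–C–Eb = Ab and Bb–D–F = Bb all belong to that set. Gb–Bb–Db is not: scale degree 3 in Eb major carries Gm (iii). In Eb minor the chord on that degree is Gb, so here it functions as bIII, borrowed from the parallel minor.

bIII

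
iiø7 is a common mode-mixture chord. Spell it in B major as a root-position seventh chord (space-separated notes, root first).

C# E G B

The root, C#, is scale degree 2 — the same note in B major and B minor; only the chord quality changes. Stacking thirds in B minor on C# gives C#–E–G–B.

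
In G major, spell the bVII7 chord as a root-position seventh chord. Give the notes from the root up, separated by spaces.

F A C Eb

bVII7 is built on the lowered scale degree 7. In G major degree 7 is F#; lowered it becomes F. Building the dominant-seventh chord from the parallel minor on F: F–A–C–Eb.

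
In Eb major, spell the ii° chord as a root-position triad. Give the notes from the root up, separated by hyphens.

F-Ab-Cb

The root, F, is scale degree 2 — the same note in Eb major and Eb minor; only the chord quality changes. Building the diminished chord from the parallel minor on F: F–Ab–Cb.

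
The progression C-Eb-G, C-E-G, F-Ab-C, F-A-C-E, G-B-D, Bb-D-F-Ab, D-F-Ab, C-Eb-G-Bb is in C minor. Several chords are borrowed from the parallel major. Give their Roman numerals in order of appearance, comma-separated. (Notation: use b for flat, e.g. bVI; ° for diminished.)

I, IVmaj7

The diatonic triads in C minor (with V from harmonic minor) are Cm, Ddim, Eb, Fm, G, Ab, Bb. C–Eb–G = Cm, F–Ab–C = Fm, G–B–D = G, Bb–D–F–Ab = Bb7, D–F–Ab = Ddim and C–Eb–G–Bb = Cm7 are all diatonic. C–E–G is not: scale degree 1 in C minor carries Cm (i). In C major the chord on that degree is C, so here it functions as I, borrowed from the parallel major. F–A–C–E is not: scale degree 4 in C minor carries Fm (iv). In C major the chord on that degree is Fmaj7, so here it functions as IVmaj7, borrowed from the parallel major.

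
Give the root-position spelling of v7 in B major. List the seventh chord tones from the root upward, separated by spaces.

The root, F#, is scale degree 5 — the same note in B major and B minor; only the chord quality changes. In B minor the chord on F# is F#–A–C#–E.

F# A C# E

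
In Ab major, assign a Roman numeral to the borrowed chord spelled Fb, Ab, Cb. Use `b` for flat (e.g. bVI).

bVI

Fb is the lowered form of scale degree 6 in Ab major (the diatonic degree 6 is F). The diatonic chord on degree 6 would be Fm (vi), but Fb–Ab–Cb is the major chord from Ab minor. As a borrowed chord it is labeled bVI.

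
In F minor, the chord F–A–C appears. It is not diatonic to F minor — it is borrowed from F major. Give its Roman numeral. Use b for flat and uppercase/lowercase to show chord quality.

F is scale degree 1 in F minor. The diatonic chord on degree 1 would be Fm (i), but F–A–C is the major chord from F major. As a borrowed chord it is labeled I.

I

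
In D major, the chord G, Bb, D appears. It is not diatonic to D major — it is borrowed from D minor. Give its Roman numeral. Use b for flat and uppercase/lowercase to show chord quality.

iv

G is scale degree 4 in D major. G–Bb–D is a minor chord — the form found in D minor, not the diatonic IV (G). Borrowed into D major it is written iv.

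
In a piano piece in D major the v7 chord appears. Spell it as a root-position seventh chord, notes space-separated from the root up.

A C E G

The root, A, is scale degree 5 — the same note in D major and D minor; only the chord quality changes. Stacking thirds in D minor on A gives A–C–E–G.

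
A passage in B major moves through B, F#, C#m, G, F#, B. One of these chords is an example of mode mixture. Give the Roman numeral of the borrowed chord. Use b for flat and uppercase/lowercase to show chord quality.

The diatonic triads in B major are B, C#m, D#m, E, F#, G#m, A#dim. B, F# and C#m all belong to that set. But G (G–B–D) is foreign: the diatonic vi on degree 6 is G#m, whereas G comes from B minor. It is labeled bVI.

bVI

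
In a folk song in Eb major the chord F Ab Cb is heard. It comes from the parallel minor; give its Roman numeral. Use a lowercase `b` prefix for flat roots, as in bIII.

ii°

F is scale degree 2 in Eb major. Diatonically Eb major has Fm (ii) on that degree; F–Ab–Cb is instead the diminished chord native to Eb minor, so it takes the label ii°.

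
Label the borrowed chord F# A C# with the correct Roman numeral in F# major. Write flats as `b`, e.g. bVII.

i

F# is scale degree 1 in F# major. F#–A–C# is a minor chord — the form found in F# minor, not the diatonic I (F#). Borrowed into F# major it is written i.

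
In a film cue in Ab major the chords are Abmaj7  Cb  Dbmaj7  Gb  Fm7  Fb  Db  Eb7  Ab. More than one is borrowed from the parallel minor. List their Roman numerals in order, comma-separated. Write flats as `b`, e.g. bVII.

bIII, bVII, bVI

The diatonic triads in Ab major are Ab, Bbm, Cm, Db, Eb, Fm, Gdim. Abmaj7, Dbmaj7, Fm7, Db, Eb7 and Ab all belong to that set. But Cb (Cb–Eb–Gb) is foreign: the diatonic iii on degree 3 is Cm, whereas Cb comes from Ab minor. It is labeled bIII. Gb (Gb–Bb–Db) is not: scale degree 7 in Ab major carries Gdim (vii°). In Ab minor the chord on that degree is Gb, so here it functions as bVII, borrowed from the parallel minor. Fb (Fb–Ab–Cb) doesn't fit — on degree 6 Ab major would have Fm (vi). Fb is the degree-6 chord of Ab minor, so it is the borrowed bVI.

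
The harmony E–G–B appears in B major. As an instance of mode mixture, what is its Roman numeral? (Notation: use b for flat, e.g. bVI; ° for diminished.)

iv

E is scale degree 4 in B major. The diatonic chord on degree 4 would be E (IV), but E–G–B is the minor chord from B minor. As a borrowed chord it is labeled iv.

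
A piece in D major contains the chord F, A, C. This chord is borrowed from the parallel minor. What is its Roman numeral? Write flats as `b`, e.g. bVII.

bIII

F is the lowered form of scale degree 3 in D major (the diatonic degree 3 is F#). The diatonic chord on degree 3 would be F#m (iii), but F–A–C is the major chord from D minor. As a borrowed chord it is labeled bIII.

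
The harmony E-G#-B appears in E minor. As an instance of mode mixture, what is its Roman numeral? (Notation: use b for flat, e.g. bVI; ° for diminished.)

E is scale degree 1 in E minor. E–G#–B is a major chord — the form found in E major, not the diatonic i (Em). Borrowed into E minor it is written I.

I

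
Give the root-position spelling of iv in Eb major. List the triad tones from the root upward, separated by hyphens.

Ab-Cb-Eb

The root, Ab, is scale degree 4 — the same note in Eb major and Eb minor; only the chord quality changes. In Eb minor the chord on Ab is Ab–Cb–Eb.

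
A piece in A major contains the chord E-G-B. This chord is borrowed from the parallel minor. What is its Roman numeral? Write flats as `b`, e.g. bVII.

The root E is the diatonic 5th degree of A major; the borrowing shows in the chord quality. The diatonic chord on degree 5 would be E (V), but E–G–B is the minor chord from A minor. As a borrowed chord it is labeled v.

v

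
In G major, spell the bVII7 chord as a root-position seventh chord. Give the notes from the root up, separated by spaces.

F A C Eb

The root of bVII7 is the lowered 7th degree: F# becomes F. In G minor the chord on F is F–A–C–Eb.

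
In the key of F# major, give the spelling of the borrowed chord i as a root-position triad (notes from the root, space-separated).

F# A C#

i is built on scale degree 1, which is F# in both F# major and its parallel. Building the minor chord from the parallel minor on F#: F#–A–C#.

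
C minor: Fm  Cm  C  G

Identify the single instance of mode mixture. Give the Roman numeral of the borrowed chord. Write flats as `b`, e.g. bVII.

C minor has the diatonic set Cm, Ddim, Eb, Fm, G, Ab, Bb (with V from harmonic minor). Fm, Cm and G all belong to that set. But C (C–E–G) is foreign: the diatonic i on degree 1 is Cm, whereas C comes from C major. It is labeled I.

I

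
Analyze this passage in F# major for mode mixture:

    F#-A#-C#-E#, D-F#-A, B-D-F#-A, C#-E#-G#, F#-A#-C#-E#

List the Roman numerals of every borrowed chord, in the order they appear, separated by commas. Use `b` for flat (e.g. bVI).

F# major has the diatonic set F#, G#m, A#m, B, C#, D#m, E#dim. Of the given chords, F#–A#–C#–E# = F#maj7 and C#–E#–G# = C# are diatonic. But D–F#–A is foreign: the diatonic vi on degree 6 is D#m, whereas D comes from F# minor. It is labeled bVI. B–D–F#–A is not: scale degree 4 in F# major carries B (IV). In F# minor the chord on that degree is Bm7, so here it functions as iv7, borrowed from the parallel minor.

bVI, iv7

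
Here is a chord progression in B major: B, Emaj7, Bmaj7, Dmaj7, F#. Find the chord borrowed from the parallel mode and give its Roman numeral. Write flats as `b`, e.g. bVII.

bIIImaj7

B major has the diatonic set B, C#m, D#m, E, F#, G#m, A#dim. Of the given chords, B, Emaj7, Bmaj7 and F# are diatonic. But Dmaj7 (D–F#–A–C#) is foreign: the diatonic iii on degree 3 is D#m, whereas Dmaj7 comes from B minor. It is labeled bIIImaj7.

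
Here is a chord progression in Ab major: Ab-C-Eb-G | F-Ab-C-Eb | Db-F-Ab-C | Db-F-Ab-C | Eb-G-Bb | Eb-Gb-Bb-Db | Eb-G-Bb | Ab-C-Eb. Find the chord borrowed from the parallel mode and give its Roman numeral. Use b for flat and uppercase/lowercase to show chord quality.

v7

The diatonic triads in Ab major are Ab, Bbm, Cm, Db, Eb, Fm, Gdim. Ab–C–Eb–G = Abmaj7, F–Ab–C–Eb = Fm7, Db–F–Ab–C = Dbmaj7, Eb–G–Bb = Eb and Ab–C–Eb = Ab are all diatonic. Eb–Gb–Bb–Db doesn't fit — on degree 5 Ab major would have Eb (V). Ebm7 is the degree-5 chord of Ab minor, so it is the borrowed v7.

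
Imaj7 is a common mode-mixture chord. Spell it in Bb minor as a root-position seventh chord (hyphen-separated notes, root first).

Bb-D-F-A

Imaj7 is built on scale degree 1, which is Bb in both Bb minor and its parallel. Stacking thirds in Bb major on Bb gives Bb–D–F–A.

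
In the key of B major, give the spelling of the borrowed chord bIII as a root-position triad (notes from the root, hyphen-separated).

D-F#-A

bIII is built on the lowered scale degree 3. In B major degree 3 is D#; lowered it becomes D. In B minor the chord on D is D–F#–A.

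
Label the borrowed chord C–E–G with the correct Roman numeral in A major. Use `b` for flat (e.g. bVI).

bIII

In A major scale degree 3 is C#; C is its lowered form, from A minor. C–E–G is a major chord — the form found in A minor, not the diatonic iii (C#m). Borrowed into A major it is written bIII.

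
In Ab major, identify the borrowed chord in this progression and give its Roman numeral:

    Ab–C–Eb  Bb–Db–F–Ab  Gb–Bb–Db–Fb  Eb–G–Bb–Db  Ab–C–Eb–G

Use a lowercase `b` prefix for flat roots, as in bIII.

In Ab major the diatonic chords are Ab, Bbm, Cm, Db, Eb, Fm, Gdim. Ab–C–Eb = Ab, Bb–Db–F–Ab = Bbm7, Eb–G–Bb–Db = Eb7 and Ab–C–Eb–G = Abmaj7 all belong to that set. But Gb–Bb–Db–Fb is foreign: the diatonic vii° on degree 7 is Gdim, whereas Gb7 comes from Ab minor. It is labeled bVII7.

bVII7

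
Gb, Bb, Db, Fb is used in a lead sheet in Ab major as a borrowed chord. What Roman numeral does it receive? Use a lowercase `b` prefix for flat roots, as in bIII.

Gb is the lowered form of scale degree 7 in Ab major (the diatonic degree 7 is G). Gb–Bb–Db–Fb is a dominant-seventh chord — the form found in Ab minor, not the diatonic vii° (Gdim). Borrowed into Ab major it is written bVII7.

bVII7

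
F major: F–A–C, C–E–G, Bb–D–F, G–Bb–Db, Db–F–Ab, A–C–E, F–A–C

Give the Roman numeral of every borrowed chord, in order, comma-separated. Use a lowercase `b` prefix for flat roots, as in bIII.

ii°, bVI

In F major the diatonic chords are F, Gm, Am, Bb, C, Dm, Edim. F–A–C = F, C–E–G = C, Bb–D–F = Bb and A–C–E = Am are all diatonic. G–Bb–Db is not: scale degree 2 in F major carries Gm (ii). In F minor the chord on that degree is Gdim, so here it functions as ii°, borrowed from the parallel minor. But Db–F–Ab is foreign: the diatonic vi on degree 6 is Dm, whereas Db comes from F minor. It is labeled bVI.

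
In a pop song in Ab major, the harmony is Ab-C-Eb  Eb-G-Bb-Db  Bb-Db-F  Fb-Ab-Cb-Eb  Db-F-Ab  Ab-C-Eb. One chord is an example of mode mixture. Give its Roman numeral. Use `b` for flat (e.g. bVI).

bVImaj7

In Ab major the diatonic chords are Ab, Bbm, Cm, Db, Eb, Fm, Gdim. Ab–C–Eb = Ab, Eb–G–Bb–Db = Eb7, Bb–Db–F = Bbm and Db–F–Ab = Db are all diatonic. Fb–Ab–Cb–Eb doesn't fit — on degree 6 Ab major would have Fm (vi). Fbmaj7 is the degree-6 chord of Ab minor, so it is the borrowed bVImaj7.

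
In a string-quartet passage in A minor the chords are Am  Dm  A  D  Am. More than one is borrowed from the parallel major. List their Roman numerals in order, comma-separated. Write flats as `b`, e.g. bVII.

I, IV

A minor has the diatonic set Am, Bdim, C, Dm, E, F, G (with V from harmonic minor). Am and Dm are both diatonic. A (A–C#–E) doesn't fit — on degree 1 A minor would have Am (i). A is the degree-1 chord of A major, so it is the borrowed I. D (D–F#–A) is not: scale degree 4 in A minor carries Dm (iv). In A major the chord on that degree is D, so here it functions as IV, borrowed from the parallel major.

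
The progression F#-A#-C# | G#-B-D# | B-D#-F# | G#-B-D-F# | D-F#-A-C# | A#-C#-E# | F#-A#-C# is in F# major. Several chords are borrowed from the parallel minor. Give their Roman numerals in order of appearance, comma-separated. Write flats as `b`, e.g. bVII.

In F# major the diatonic chords are F#, G#m, A#m, B, C#, D#m, E#dim. Of the given chords, F#–A#–C# = F#, G#–B–D# = G#m, B–D#–F# = B and A#–C#–E# = A#m are diatonic. G#–B–D–F# doesn't fit — on degree 2 F# major would have G#m (ii). G#m7b5 is the degree-2 chord of F# minor, so it is the borrowed iiø7. D–F#–A–C# doesn't fit — on degree 6 F# major would have D#m (vi). Dmaj7 is the degree-6 chord of F# minor, so it is the borrowed bVImaj7.

iiø7, bVImaj7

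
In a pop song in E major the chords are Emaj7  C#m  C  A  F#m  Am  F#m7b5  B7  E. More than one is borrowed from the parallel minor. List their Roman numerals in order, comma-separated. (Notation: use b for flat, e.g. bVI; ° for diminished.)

bVI, iv, iiø7

The diatonic triads in E major are E, F#m, G#m, A, B, C#m, D#dim. Emaj7, C#m, A, F#m, B7 and E all belong to that set. But C (C–E–G) is foreign: the diatonic vi on degree 6 is C#m, whereas C comes from E minor. It is labeled bVI. Am (A–C–E) doesn't fit — on degree 4 E major would have A (IV). Am is the degree-4 chord of E minor, so it is the borrowed iv. F#m7b5 (F#–A–C–E) doesn't fit — on degree 2 E major would have F#m (ii). F#m7b5 is the degree-2 chord of E minor, so it is the borrowed iiø7.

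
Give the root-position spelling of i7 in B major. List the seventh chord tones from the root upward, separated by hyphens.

B-D-F#-A

i7 is built on scale degree 1, which is B in both B major and its parallel. Building the minor-seventh chord from the parallel minor on B: B–D–F#–A.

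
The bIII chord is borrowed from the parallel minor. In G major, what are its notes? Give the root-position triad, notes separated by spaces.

bIII is built on the lowered scale degree 3. In G major degree 3 is B; lowered it becomes Bb. Building the major chord from the parallel minor on Bb: Bb–D–F.

Bb D F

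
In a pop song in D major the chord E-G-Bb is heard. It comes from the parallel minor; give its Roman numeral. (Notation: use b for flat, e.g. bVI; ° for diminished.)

ii°

E is scale degree 2 in D major. E–G–Bb is a diminished chord — the form found in D minor, not the diatonic ii (Em). Borrowed into D major it is written ii°.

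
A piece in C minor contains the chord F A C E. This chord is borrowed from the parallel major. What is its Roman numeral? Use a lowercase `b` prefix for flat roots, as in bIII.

IVmaj7

F is scale degree 4 in C minor. The diatonic chord on degree 4 would be Fm (iv), but F–A–C–E is the major-seventh chord from C major. As a borrowed chord it is labeled IVmaj7.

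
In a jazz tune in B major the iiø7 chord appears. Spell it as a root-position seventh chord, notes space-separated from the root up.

The root, C#, is scale degree 2 — the same note in B major and B minor; only the chord quality changes. In B minor the chord on C# is C#–E–G–B.

C# E G B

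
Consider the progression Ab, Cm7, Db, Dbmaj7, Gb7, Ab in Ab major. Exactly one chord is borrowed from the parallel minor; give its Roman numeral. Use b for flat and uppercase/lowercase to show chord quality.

In Ab major the diatonic chords are Ab, Bbm, Cm, Db, Eb, Fm, Gdim. Of the given chords, Ab, Cm7, Db and Dbmaj7 are diatonic. Gb7 (Gb–Bb–Db–Fb) is not: scale degree 7 in Ab major carries Gdim (vii°). In Ab minor the chord on that degree is Gb7, so here it functions as bVII7, borrowed from the parallel minor.

bVII7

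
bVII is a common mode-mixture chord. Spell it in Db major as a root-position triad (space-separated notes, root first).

Cb Eb Gb

bVII is built on the lowered scale degree 7. In Db major degree 7 is C; lowered it becomes Cb. Building the major chord from the parallel minor on Cb: Cb–Eb–Gb.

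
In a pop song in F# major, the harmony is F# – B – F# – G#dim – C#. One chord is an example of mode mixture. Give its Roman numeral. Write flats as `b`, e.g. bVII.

ii°

F# major has the diatonic set F#, G#m, A#m, B, C#, D#m, E#dim. F#, B and C# are all diatonic. But G#dim (G#–B–D) is foreign: the diatonic ii on degree 2 is G#m, whereas G#dim comes from F# minor. It is labeled ii°.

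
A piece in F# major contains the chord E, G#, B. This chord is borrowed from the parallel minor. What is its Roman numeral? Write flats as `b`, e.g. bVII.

In F# major scale degree 7 is E#; E is its lowered form, from F# minor. Diatonically F# major has E#dim (vii°) on that degree; E–G#–B is instead the major chord native to F# minor, so it takes the label bVII.

bVII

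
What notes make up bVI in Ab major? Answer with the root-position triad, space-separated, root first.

bVI is built on the lowered scale degree 6. In Ab major degree 6 is F; lowered it becomes Fb. Building the major chord from the parallel minor on Fb: Fb–Ab–Cb.

Fb Ab Cb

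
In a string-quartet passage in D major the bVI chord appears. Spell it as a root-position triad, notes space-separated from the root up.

The root of bVI is the lowered 6th degree: B becomes Bb. In D minor the chord on Bb is Bb–D–F.

Bb D F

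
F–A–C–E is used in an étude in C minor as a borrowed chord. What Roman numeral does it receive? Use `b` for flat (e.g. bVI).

IVmaj7

The root F is the diatonic 4th degree of C minor; the borrowing shows in the chord quality. The diatonic chord on degree 4 would be Fm (iv), but F–A–C–E is the major-seventh chord from C major. As a borrowed chord it is labeled IVmaj7.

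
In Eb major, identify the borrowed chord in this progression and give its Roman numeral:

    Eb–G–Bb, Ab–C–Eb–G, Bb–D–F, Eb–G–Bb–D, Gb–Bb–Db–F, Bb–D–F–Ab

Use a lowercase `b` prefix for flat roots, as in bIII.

bIIImaj7

Eb major has the diatonic set Eb, Fm, Gm, Ab, Bb, Cm, Ddim. Eb–G–Bb = Eb, Ab–C–Eb–G = Abmaj7, Bb–D–F = Bb, Eb–G–Bb–D = Ebmaj7 and Bb–D–F–Ab = Bb7 all belong to that set. Gb–Bb–Db–F doesn't fit — on degree 3 Eb major would have Gm (iii). Gbmaj7 is the degree-3 chord of Eb minor, so it is the borrowed bIIImaj7.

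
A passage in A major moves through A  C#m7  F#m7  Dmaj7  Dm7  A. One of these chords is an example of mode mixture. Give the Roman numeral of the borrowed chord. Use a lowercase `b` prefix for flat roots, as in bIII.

iv7

A major has the diatonic set A, Bm, C#m, D, E, F#m, G#dim. A, C#m7, F#m7 and Dmaj7 all belong to that set. Dm7 (D–F–A–C) is not: scale degree 4 in A major carries D (IV). In A minor the chord on that degree is Dm7, so here it functions as iv7, borrowed from the parallel minor.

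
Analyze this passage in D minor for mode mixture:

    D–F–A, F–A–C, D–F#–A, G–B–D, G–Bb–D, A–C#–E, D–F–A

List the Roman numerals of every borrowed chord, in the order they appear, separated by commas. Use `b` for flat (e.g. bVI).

The diatonic triads in D minor (with V from harmonic minor) are Dm, Edim, F, Gm, A, Bb, C. Of the given chords, D–F–A = Dm, F–A–C = F, G–Bb–D = Gm and A–C#–E = A are diatonic. D–F#–A is not: scale degree 1 in D minor carries Dm (i). In D major the chord on that degree is D, so here it functions as I, borrowed from the parallel major. G–B–D is not: scale degree 4 in D minor carries Gm (iv). In D major the chord on that degree is G, so here it functions as IV, borrowed from the parallel major.

I, IV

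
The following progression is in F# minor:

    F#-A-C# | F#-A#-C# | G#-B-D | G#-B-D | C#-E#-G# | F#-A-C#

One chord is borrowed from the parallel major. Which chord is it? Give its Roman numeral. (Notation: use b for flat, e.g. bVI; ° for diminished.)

I

The diatonic triads in F# minor (with V from harmonic minor) are F#m, G#dim, A, Bm, C#, D, E. Of the given chords, F#–A–C# = F#m, G#–B–D = G#dim and C#–E#–G# = C# are diatonic. F#–A#–C# is not: scale degree 1 in F# minor carries F#m (i). In F# major the chord on that degree is F#, so here it functions as I, borrowed from the parallel major.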